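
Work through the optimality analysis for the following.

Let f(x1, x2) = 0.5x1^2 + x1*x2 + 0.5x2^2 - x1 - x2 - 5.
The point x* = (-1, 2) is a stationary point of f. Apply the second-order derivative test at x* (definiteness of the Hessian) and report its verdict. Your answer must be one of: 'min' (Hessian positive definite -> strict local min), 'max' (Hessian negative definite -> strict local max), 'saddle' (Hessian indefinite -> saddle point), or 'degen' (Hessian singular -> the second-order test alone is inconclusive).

Compute the Hessian H = grad^2 f:
  H = [[1, 1], [1, 1]]
Verify stationarity: grad f(x*) = H x* + g = (0, 0).
Eigenvalues of H: 0, 2.
H has a zero eigenvalue (singular; positive semidefinite but not definite), so H is neither positive definite, negative definite, nor indefinite. The second-order test alone is inconclusive -> degen.
(Indeed, f is constant along the null direction of H through x*, so x* is not a strict local extremum.)

degen


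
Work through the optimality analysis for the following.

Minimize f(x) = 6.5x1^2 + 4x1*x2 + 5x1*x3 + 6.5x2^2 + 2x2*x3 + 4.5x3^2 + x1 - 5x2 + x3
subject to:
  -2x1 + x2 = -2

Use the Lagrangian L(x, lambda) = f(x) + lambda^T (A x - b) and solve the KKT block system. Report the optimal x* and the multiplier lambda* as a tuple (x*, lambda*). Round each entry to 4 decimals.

Form the Lagrangian:
  L(x, lambda) = (1/2) x^T Q x + c^T x + lambda^T (A x - b)
Stationarity (grad_x L = 0): Q x + c + A^T lambda = 0.
Primal feasibility: A x = b.

This gives the KKT block system:
  [ Q   A^T ] [ x     ]   [-c ]
  [ A    0  ] [ lambda ] = [ b ]

Solving the linear system:
  x*      = (0.9167, -0.1667, -0.5833)
  lambda* = (4.6667)
  f(x*)   = 5.25

x* = (0.9167, -0.1667, -0.5833), lambda* = (4.6667)


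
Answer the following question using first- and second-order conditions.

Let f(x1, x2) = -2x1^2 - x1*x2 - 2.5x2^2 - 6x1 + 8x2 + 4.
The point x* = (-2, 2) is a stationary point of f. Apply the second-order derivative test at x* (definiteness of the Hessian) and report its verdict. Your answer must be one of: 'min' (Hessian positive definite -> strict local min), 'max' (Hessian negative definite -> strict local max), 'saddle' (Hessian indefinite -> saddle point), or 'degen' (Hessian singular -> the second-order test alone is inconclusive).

Compute the Hessian H = grad^2 f:
  H = [[-4, -1], [-1, -5]]
Verify stationarity: grad f(x*) = H x* + g = (0, 0).
Eigenvalues of H: -5.618, -3.382.
Both eigenvalues < 0, so H is negative definite -> x* is a strict local max.

max


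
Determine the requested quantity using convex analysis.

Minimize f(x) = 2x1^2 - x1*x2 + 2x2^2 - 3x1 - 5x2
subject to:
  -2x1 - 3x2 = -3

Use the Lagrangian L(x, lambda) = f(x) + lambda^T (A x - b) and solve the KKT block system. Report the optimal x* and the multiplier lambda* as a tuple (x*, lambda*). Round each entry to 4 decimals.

Form the Lagrangian:
  L(x, lambda) = (1/2) x^T Q x + c^T x + lambda^T (A x - b)
Stationarity (grad_x L = 0): Q x + c + A^T lambda = 0.
Primal feasibility: A x = b.

This gives the KKT block system:
  [ Q   A^T ] [ x     ]   [-c ]
  [ A    0  ] [ lambda ] = [ b ]

Solving the linear system:
  x*      = (0.4688, 0.6875)
  lambda* = (-0.9062)
  f(x*)   = -3.7812

x* = (0.4688, 0.6875), lambda* = (-0.9062)


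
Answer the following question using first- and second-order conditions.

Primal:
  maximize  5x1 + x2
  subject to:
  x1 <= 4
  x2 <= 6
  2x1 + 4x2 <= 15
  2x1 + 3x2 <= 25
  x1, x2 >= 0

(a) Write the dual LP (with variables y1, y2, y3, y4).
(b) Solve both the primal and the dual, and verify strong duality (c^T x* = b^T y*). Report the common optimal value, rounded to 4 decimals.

The standard primal-dual pair for 'max c^T x s.t. A x <= b, x >= 0' is:
  Dual:  min b^T y  s.t.  A^T y >= c,  y >= 0.

So the dual LP is:
  minimize  4y1 + 6y2 + 15y3 + 25y4
  subject to:
    y1 + 2y3 + 2y4 >= 5
    y2 + 4y3 + 3y4 >= 1
    y1, y2, y3, y4 >= 0

Solving the primal: x* = (4, 1.75).
  primal value c^T x* = 21.75.
Solving the dual: y* = (4.5, 0, 0.25, 0).
  dual value b^T y* = 21.75.
Strong duality: c^T x* = b^T y*. Confirmed.

21.75


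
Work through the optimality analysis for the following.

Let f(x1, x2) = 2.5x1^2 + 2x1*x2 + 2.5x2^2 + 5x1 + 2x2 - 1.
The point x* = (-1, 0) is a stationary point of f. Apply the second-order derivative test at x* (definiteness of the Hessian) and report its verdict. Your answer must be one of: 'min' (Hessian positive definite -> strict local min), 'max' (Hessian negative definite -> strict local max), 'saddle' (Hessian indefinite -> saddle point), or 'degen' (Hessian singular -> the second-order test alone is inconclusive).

Compute the Hessian H = grad^2 f:
  H = [[5, 2], [2, 5]]
Verify stationarity: grad f(x*) = H x* + g = (0, 0).
Eigenvalues of H: 3, 7.
Both eigenvalues > 0, so H is positive definite -> x* is a strict local min.

min


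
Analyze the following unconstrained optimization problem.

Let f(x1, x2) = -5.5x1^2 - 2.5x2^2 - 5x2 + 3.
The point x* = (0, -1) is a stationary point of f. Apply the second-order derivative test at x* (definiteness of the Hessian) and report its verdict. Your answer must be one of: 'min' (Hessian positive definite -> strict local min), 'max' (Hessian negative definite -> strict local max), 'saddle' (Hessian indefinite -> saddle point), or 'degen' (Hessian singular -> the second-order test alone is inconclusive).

Compute the Hessian H = grad^2 f:
  H = [[-11, 0], [0, -5]]
Verify stationarity: grad f(x*) = H x* + g = (0, 0).
Eigenvalues of H: -11, -5.
Both eigenvalues < 0, so H is negative definite -> x* is a strict local max.

max


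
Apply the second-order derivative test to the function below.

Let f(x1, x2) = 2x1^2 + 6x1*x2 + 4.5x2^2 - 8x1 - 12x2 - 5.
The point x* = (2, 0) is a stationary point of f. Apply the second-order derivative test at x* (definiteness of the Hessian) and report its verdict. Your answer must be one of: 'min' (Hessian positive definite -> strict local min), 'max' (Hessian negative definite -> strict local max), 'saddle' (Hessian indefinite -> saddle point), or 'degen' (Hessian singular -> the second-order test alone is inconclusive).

Compute the Hessian H = grad^2 f:
  H = [[4, 6], [6, 9]]
Verify stationarity: grad f(x*) = H x* + g = (0, 0).
Eigenvalues of H: 0, 13.
H has a zero eigenvalue (singular; positive semidefinite but not definite), so H is neither positive definite, negative definite, nor indefinite. The second-order test alone is inconclusive -> degen.
(Indeed, f is constant along the null direction of H through x*, so x* is not a strict local extremum.)

degen


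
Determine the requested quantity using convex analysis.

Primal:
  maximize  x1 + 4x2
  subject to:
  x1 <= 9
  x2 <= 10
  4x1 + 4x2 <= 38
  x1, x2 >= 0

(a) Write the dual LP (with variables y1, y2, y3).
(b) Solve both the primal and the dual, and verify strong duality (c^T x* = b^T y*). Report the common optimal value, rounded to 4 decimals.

The standard primal-dual pair for 'max c^T x s.t. A x <= b, x >= 0' is:
  Dual:  min b^T y  s.t.  A^T y >= c,  y >= 0.

So the dual LP is:
  minimize  9y1 + 10y2 + 38y3
  subject to:
    y1 + 4y3 >= 1
    y2 + 4y3 >= 4
    y1, y2, y3 >= 0

Solving the primal: x* = (0, 9.5).
  primal value c^T x* = 38.
Solving the dual: y* = (0, 0, 1).
  dual value b^T y* = 38.
Strong duality: c^T x* = b^T y*. Confirmed.

38


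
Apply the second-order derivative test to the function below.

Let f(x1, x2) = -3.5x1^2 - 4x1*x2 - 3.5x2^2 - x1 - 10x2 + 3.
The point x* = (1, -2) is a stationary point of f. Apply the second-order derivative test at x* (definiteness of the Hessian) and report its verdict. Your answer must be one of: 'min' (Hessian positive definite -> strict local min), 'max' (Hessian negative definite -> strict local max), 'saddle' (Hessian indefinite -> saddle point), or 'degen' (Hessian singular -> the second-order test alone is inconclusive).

Compute the Hessian H = grad^2 f:
  H = [[-7, -4], [-4, -7]]
Verify stationarity: grad f(x*) = H x* + g = (0, 0).
Eigenvalues of H: -11, -3.
Both eigenvalues < 0, so H is negative definite -> x* is a strict local max.

max


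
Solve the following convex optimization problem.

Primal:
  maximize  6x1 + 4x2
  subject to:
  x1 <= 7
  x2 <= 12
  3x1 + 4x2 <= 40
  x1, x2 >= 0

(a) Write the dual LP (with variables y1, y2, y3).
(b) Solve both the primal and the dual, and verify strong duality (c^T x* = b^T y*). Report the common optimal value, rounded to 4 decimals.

The standard primal-dual pair for 'max c^T x s.t. A x <= b, x >= 0' is:
  Dual:  min b^T y  s.t.  A^T y >= c,  y >= 0.

So the dual LP is:
  minimize  7y1 + 12y2 + 40y3
  subject to:
    y1 + 3y3 >= 6
    y2 + 4y3 >= 4
    y1, y2, y3 >= 0

Solving the primal: x* = (7, 4.75).
  primal value c^T x* = 61.
Solving the dual: y* = (3, 0, 1).
  dual value b^T y* = 61.
Strong duality: c^T x* = b^T y*. Confirmed.

61


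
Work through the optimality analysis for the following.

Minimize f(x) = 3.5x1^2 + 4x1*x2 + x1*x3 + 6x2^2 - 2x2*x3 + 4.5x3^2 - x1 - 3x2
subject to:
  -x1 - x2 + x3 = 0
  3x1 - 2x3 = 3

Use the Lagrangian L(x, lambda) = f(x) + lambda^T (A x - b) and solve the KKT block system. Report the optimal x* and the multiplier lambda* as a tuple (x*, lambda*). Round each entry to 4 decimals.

Form the Lagrangian:
  L(x, lambda) = (1/2) x^T Q x + c^T x + lambda^T (A x - b)
Stationarity (grad_x L = 0): Q x + c + A^T lambda = 0.
Primal feasibility: A x = b.

This gives the KKT block system:
  [ Q   A^T ] [ x     ]   [-c ]
  [ A    0  ] [ lambda ] = [ b ]

Solving the linear system:
  x*      = (0.9708, -1.0146, -0.0438)
  lambda* = (-11.2044, -4.2993)
  f(x*)   = 7.4854

x* = (0.9708, -1.0146, -0.0438), lambda* = (-11.2044, -4.2993)


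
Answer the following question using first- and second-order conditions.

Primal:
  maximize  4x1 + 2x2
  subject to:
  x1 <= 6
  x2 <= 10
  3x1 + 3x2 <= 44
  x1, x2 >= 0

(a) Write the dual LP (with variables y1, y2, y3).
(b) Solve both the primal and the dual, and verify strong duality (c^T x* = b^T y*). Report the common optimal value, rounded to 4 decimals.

The standard primal-dual pair for 'max c^T x s.t. A x <= b, x >= 0' is:
  Dual:  min b^T y  s.t.  A^T y >= c,  y >= 0.

So the dual LP is:
  minimize  6y1 + 10y2 + 44y3
  subject to:
    y1 + 3y3 >= 4
    y2 + 3y3 >= 2
    y1, y2, y3 >= 0

Solving the primal: x* = (6, 8.6667).
  primal value c^T x* = 41.3333.
Solving the dual: y* = (2, 0, 0.6667).
  dual value b^T y* = 41.3333.
Strong duality: c^T x* = b^T y*. Confirmed.

41.3333


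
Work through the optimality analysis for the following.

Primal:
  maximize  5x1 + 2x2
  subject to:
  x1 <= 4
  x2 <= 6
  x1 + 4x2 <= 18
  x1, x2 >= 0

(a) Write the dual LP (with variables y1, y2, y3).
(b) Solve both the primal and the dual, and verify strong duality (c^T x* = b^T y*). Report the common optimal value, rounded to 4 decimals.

The standard primal-dual pair for 'max c^T x s.t. A x <= b, x >= 0' is:
  Dual:  min b^T y  s.t.  A^T y >= c,  y >= 0.

So the dual LP is:
  minimize  4y1 + 6y2 + 18y3
  subject to:
    y1 + y3 >= 5
    y2 + 4y3 >= 2
    y1, y2, y3 >= 0

Solving the primal: x* = (4, 3.5).
  primal value c^T x* = 27.
Solving the dual: y* = (4.5, 0, 0.5).
  dual value b^T y* = 27.
Strong duality: c^T x* = b^T y*. Confirmed.

27


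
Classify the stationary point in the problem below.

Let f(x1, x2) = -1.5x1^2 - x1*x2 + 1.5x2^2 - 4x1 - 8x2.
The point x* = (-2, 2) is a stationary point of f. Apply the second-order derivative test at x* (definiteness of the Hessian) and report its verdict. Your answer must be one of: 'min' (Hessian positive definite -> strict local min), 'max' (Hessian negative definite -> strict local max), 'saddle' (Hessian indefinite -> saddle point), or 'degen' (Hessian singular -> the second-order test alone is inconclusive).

Compute the Hessian H = grad^2 f:
  H = [[-3, -1], [-1, 3]]
Verify stationarity: grad f(x*) = H x* + g = (0, 0).
Eigenvalues of H: -3.1623, 3.1623.
Eigenvalues have mixed signs, so H is indefinite -> x* is a saddle point.

saddle


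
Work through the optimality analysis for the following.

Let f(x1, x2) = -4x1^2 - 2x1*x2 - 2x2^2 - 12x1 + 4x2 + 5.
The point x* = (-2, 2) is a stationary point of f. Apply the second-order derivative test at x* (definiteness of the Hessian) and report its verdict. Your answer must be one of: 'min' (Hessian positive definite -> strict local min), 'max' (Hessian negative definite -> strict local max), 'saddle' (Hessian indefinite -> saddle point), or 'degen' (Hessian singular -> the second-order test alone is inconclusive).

Compute the Hessian H = grad^2 f:
  H = [[-8, -2], [-2, -4]]
Verify stationarity: grad f(x*) = H x* + g = (0, 0).
Eigenvalues of H: -8.8284, -3.1716.
Both eigenvalues < 0, so H is negative definite -> x* is a strict local max.

max


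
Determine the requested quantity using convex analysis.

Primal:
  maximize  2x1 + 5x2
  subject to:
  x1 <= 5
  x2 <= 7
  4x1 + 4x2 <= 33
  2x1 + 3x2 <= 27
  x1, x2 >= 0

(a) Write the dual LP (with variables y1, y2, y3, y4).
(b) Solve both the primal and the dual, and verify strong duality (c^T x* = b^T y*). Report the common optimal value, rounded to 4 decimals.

The standard primal-dual pair for 'max c^T x s.t. A x <= b, x >= 0' is:
  Dual:  min b^T y  s.t.  A^T y >= c,  y >= 0.

So the dual LP is:
  minimize  5y1 + 7y2 + 33y3 + 27y4
  subject to:
    y1 + 4y3 + 2y4 >= 2
    y2 + 4y3 + 3y4 >= 5
    y1, y2, y3, y4 >= 0

Solving the primal: x* = (1.25, 7).
  primal value c^T x* = 37.5.
Solving the dual: y* = (0, 3, 0.5, 0).
  dual value b^T y* = 37.5.
Strong duality: c^T x* = b^T y*. Confirmed.

37.5


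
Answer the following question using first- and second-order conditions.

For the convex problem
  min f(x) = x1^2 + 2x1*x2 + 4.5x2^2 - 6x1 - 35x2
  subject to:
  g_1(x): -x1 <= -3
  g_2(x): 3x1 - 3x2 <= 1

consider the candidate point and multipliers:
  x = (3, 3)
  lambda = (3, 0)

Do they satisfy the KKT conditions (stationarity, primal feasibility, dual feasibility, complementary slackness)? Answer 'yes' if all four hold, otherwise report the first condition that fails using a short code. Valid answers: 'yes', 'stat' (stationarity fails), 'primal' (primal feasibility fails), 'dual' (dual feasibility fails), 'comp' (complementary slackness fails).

Gradient of f: grad f(x) = Q x + c = (6, -2)
Constraint values g_i(x) = a_i^T x - b_i:
  g_1((3, 3)) = 0
  g_2((3, 3)) = -1
Stationarity residual: grad f(x) + sum_i lambda_i a_i = (3, -2)
  -> stationarity FAILS
Primal feasibility (all g_i <= 0): OK
Dual feasibility (all lambda_i >= 0): OK
Complementary slackness (lambda_i * g_i(x) = 0 for all i): OK

Verdict: the first failing condition is stationarity -> stat.

stat


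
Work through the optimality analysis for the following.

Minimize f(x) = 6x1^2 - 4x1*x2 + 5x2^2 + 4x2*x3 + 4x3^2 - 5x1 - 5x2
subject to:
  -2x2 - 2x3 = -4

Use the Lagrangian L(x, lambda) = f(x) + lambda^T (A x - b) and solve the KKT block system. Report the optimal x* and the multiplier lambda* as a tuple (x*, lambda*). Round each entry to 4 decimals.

Form the Lagrangian:
  L(x, lambda) = (1/2) x^T Q x + c^T x + lambda^T (A x - b)
Stationarity (grad_x L = 0): Q x + c + A^T lambda = 0.
Primal feasibility: A x = b.

This gives the KKT block system:
  [ Q   A^T ] [ x     ]   [-c ]
  [ A    0  ] [ lambda ] = [ b ]

Solving the linear system:
  x*      = (0.9808, 1.6923, 0.3077)
  lambda* = (4.6154)
  f(x*)   = 2.5481

x* = (0.9808, 1.6923, 0.3077), lambda* = (4.6154)


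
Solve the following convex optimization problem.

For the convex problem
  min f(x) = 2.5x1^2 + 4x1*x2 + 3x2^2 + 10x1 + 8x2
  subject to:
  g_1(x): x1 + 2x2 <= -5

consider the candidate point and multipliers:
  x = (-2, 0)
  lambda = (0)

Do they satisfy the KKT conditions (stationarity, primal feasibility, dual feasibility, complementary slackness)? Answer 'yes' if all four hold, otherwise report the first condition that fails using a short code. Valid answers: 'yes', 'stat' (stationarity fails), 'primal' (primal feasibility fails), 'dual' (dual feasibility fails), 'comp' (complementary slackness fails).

Gradient of f: grad f(x) = Q x + c = (0, 0)
Constraint values g_i(x) = a_i^T x - b_i:
  g_1((-2, 0)) = 3
Stationarity residual: grad f(x) + sum_i lambda_i a_i = (0, 0)
  -> stationarity OK
Primal feasibility (all g_i <= 0): FAILS
Dual feasibility (all lambda_i >= 0): OK
Complementary slackness (lambda_i * g_i(x) = 0 for all i): OK

Verdict: the first failing condition is primal_feasibility -> primal.

primal


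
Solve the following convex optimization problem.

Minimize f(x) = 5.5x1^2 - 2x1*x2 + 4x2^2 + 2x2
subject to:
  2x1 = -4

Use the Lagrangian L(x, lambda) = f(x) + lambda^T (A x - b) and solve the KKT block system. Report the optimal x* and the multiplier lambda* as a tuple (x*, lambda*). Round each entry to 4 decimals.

Form the Lagrangian:
  L(x, lambda) = (1/2) x^T Q x + c^T x + lambda^T (A x - b)
Stationarity (grad_x L = 0): Q x + c + A^T lambda = 0.
Primal feasibility: A x = b.

This gives the KKT block system:
  [ Q   A^T ] [ x     ]   [-c ]
  [ A    0  ] [ lambda ] = [ b ]

Solving the linear system:
  x*      = (-2, -0.75)
  lambda* = (10.25)
  f(x*)   = 19.75

x* = (-2, -0.75), lambda* = (10.25)


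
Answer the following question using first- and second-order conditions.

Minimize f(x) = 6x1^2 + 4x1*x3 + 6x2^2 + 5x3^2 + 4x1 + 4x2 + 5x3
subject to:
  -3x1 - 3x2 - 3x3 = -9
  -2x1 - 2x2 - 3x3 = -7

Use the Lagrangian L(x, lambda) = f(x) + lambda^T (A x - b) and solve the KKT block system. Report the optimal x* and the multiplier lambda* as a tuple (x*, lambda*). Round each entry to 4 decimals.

Form the Lagrangian:
  L(x, lambda) = (1/2) x^T Q x + c^T x + lambda^T (A x - b)
Stationarity (grad_x L = 0): Q x + c + A^T lambda = 0.
Primal feasibility: A x = b.

This gives the KKT block system:
  [ Q   A^T ] [ x     ]   [-c ]
  [ A    0  ] [ lambda ] = [ b ]

Solving the linear system:
  x*      = (0.8333, 1.1667, 1)
  lambda* = (5.7778, 0.3333)
  f(x*)   = 33.6667

x* = (0.8333, 1.1667, 1), lambda* = (5.7778, 0.3333)


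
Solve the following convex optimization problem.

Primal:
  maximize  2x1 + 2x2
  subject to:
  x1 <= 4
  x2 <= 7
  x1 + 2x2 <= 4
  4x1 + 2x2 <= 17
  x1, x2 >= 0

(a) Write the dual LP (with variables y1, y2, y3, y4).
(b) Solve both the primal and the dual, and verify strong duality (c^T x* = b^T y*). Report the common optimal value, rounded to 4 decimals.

The standard primal-dual pair for 'max c^T x s.t. A x <= b, x >= 0' is:
  Dual:  min b^T y  s.t.  A^T y >= c,  y >= 0.

So the dual LP is:
  minimize  4y1 + 7y2 + 4y3 + 17y4
  subject to:
    y1 + y3 + 4y4 >= 2
    y2 + 2y3 + 2y4 >= 2
    y1, y2, y3, y4 >= 0

Solving the primal: x* = (4, 0).
  primal value c^T x* = 8.
Solving the dual: y* = (1, 0, 1, 0).
  dual value b^T y* = 8.
Strong duality: c^T x* = b^T y*. Confirmed.

8


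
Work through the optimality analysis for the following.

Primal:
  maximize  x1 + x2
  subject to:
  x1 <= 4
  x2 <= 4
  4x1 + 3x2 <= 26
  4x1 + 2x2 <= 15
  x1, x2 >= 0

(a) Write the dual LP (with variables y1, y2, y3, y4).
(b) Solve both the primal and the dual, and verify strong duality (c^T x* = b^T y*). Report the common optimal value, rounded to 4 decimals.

The standard primal-dual pair for 'max c^T x s.t. A x <= b, x >= 0' is:
  Dual:  min b^T y  s.t.  A^T y >= c,  y >= 0.

So the dual LP is:
  minimize  4y1 + 4y2 + 26y3 + 15y4
  subject to:
    y1 + 4y3 + 4y4 >= 1
    y2 + 3y3 + 2y4 >= 1
    y1, y2, y3, y4 >= 0

Solving the primal: x* = (1.75, 4).
  primal value c^T x* = 5.75.
Solving the dual: y* = (0, 0.5, 0, 0.25).
  dual value b^T y* = 5.75.
Strong duality: c^T x* = b^T y*. Confirmed.

5.75


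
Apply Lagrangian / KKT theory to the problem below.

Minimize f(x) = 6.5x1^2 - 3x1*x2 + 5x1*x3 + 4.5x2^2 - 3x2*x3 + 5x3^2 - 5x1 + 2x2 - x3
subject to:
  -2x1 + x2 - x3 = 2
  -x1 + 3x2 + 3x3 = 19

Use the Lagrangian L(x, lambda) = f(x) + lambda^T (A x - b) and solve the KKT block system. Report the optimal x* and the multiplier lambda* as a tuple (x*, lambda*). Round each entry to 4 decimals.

Form the Lagrangian:
  L(x, lambda) = (1/2) x^T Q x + c^T x + lambda^T (A x - b)
Stationarity (grad_x L = 0): Q x + c + A^T lambda = 0.
Primal feasibility: A x = b.

This gives the KKT block system:
  [ Q   A^T ] [ x     ]   [-c ]
  [ A    0  ] [ lambda ] = [ b ]

Solving the linear system:
  x*      = (-1.1028, 2.88, 3.0857)
  lambda* = (-3.1346, -6.2791)
  f(x*)   = 66.88

x* = (-1.1028, 2.88, 3.0857), lambda* = (-3.1346, -6.2791)


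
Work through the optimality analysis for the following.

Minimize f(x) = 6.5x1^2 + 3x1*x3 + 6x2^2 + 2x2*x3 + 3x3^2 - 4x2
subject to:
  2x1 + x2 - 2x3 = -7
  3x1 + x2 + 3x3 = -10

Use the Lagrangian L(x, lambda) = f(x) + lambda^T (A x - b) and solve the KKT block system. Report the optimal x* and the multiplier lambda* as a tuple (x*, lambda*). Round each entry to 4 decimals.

Form the Lagrangian:
  L(x, lambda) = (1/2) x^T Q x + c^T x + lambda^T (A x - b)
Stationarity (grad_x L = 0): Q x + c + A^T lambda = 0.
Primal feasibility: A x = b.

This gives the KKT block system:
  [ Q   A^T ] [ x     ]   [-c ]
  [ A    0  ] [ lambda ] = [ b ]

Solving the linear system:
  x*      = (-3.0193, -0.9538, 0.0039)
  lambda* = (7.0741, 8.3635)
  f(x*)   = 68.4846

x* = (-3.0193, -0.9538, 0.0039), lambda* = (7.0741, 8.3635)


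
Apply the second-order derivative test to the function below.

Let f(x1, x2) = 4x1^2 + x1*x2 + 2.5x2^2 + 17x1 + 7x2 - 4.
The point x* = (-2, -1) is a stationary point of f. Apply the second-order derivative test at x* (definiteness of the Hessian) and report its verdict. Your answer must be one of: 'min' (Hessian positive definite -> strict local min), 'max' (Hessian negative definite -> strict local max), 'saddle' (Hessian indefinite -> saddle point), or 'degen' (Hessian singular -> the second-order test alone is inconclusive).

Compute the Hessian H = grad^2 f:
  H = [[8, 1], [1, 5]]
Verify stationarity: grad f(x*) = H x* + g = (0, 0).
Eigenvalues of H: 4.6972, 8.3028.
Both eigenvalues > 0, so H is positive definite -> x* is a strict local min.

min


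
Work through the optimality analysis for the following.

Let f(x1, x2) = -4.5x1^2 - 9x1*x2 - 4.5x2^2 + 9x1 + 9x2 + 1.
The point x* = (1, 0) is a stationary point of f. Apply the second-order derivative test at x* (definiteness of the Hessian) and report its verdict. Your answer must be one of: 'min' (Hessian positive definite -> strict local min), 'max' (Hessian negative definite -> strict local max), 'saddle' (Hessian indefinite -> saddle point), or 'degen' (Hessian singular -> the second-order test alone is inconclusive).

Compute the Hessian H = grad^2 f:
  H = [[-9, -9], [-9, -9]]
Verify stationarity: grad f(x*) = H x* + g = (0, 0).
Eigenvalues of H: -18, 0.
H has a zero eigenvalue (singular; negative semidefinite but not definite), so H is neither positive definite, negative definite, nor indefinite. The second-order test alone is inconclusive -> degen.
(Indeed, f is constant along the null direction of H through x*, so x* is not a strict local extremum.)

degen


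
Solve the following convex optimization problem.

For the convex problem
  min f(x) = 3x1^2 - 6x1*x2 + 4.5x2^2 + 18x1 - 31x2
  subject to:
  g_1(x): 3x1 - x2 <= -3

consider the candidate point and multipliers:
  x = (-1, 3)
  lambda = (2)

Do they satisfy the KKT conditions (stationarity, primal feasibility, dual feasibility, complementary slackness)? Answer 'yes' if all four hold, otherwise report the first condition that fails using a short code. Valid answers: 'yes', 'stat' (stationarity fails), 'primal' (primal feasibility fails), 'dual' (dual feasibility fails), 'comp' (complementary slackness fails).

Gradient of f: grad f(x) = Q x + c = (-6, 2)
Constraint values g_i(x) = a_i^T x - b_i:
  g_1((-1, 3)) = -3
Stationarity residual: grad f(x) + sum_i lambda_i a_i = (0, 0)
  -> stationarity OK
Primal feasibility (all g_i <= 0): OK
Dual feasibility (all lambda_i >= 0): OK
Complementary slackness (lambda_i * g_i(x) = 0 for all i): FAILS

Verdict: the first failing condition is complementary_slackness -> comp.

comp


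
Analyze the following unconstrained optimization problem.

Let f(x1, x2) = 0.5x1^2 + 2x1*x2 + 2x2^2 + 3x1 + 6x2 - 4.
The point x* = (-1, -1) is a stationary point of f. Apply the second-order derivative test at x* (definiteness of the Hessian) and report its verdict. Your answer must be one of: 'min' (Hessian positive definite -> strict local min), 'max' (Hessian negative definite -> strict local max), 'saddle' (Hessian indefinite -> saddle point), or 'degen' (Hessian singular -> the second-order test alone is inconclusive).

Compute the Hessian H = grad^2 f:
  H = [[1, 2], [2, 4]]
Verify stationarity: grad f(x*) = H x* + g = (0, 0).
Eigenvalues of H: 0, 5.
H has a zero eigenvalue (singular; positive semidefinite but not definite), so H is neither positive definite, negative definite, nor indefinite. The second-order test alone is inconclusive -> degen.
(Indeed, f is constant along the null direction of H through x*, so x* is not a strict local extremum.)

degen


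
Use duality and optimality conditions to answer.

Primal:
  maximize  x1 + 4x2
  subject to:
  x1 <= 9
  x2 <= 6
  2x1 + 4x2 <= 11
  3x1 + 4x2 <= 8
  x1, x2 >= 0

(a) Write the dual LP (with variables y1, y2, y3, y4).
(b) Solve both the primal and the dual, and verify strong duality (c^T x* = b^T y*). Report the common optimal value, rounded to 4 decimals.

The standard primal-dual pair for 'max c^T x s.t. A x <= b, x >= 0' is:
  Dual:  min b^T y  s.t.  A^T y >= c,  y >= 0.

So the dual LP is:
  minimize  9y1 + 6y2 + 11y3 + 8y4
  subject to:
    y1 + 2y3 + 3y4 >= 1
    y2 + 4y3 + 4y4 >= 4
    y1, y2, y3, y4 >= 0

Solving the primal: x* = (0, 2).
  primal value c^T x* = 8.
Solving the dual: y* = (0, 0, 0, 1).
  dual value b^T y* = 8.
Strong duality: c^T x* = b^T y*. Confirmed.

8


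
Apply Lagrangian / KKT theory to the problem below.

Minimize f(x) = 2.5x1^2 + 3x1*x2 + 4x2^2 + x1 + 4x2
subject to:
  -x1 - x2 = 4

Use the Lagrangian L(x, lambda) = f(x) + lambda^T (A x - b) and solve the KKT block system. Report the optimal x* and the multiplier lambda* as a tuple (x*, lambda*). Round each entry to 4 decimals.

Form the Lagrangian:
  L(x, lambda) = (1/2) x^T Q x + c^T x + lambda^T (A x - b)
Stationarity (grad_x L = 0): Q x + c + A^T lambda = 0.
Primal feasibility: A x = b.

This gives the KKT block system:
  [ Q   A^T ] [ x     ]   [-c ]
  [ A    0  ] [ lambda ] = [ b ]

Solving the linear system:
  x*      = (-2.4286, -1.5714)
  lambda* = (-15.8571)
  f(x*)   = 27.3571

x* = (-2.4286, -1.5714), lambda* = (-15.8571)


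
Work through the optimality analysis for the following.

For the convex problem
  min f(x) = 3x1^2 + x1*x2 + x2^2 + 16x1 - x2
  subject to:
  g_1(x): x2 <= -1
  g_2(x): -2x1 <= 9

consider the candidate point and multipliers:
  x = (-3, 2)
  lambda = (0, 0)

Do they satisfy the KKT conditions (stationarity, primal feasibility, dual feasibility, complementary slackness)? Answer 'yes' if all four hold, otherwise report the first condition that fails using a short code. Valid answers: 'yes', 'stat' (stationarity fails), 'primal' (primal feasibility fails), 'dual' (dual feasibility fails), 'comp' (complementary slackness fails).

Gradient of f: grad f(x) = Q x + c = (0, 0)
Constraint values g_i(x) = a_i^T x - b_i:
  g_1((-3, 2)) = 3
  g_2((-3, 2)) = -3
Stationarity residual: grad f(x) + sum_i lambda_i a_i = (0, 0)
  -> stationarity OK
Primal feasibility (all g_i <= 0): FAILS
Dual feasibility (all lambda_i >= 0): OK
Complementary slackness (lambda_i * g_i(x) = 0 for all i): OK

Verdict: the first failing condition is primal_feasibility -> primal.

primal


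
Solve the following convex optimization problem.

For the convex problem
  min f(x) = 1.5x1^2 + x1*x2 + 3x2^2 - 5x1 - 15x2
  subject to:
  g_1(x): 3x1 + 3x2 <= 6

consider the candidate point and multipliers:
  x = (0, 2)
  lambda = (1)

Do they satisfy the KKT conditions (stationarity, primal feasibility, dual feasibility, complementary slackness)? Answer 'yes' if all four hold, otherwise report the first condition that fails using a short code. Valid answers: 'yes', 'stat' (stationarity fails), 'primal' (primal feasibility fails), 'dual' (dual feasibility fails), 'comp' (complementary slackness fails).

Gradient of f: grad f(x) = Q x + c = (-3, -3)
Constraint values g_i(x) = a_i^T x - b_i:
  g_1((0, 2)) = 0
Stationarity residual: grad f(x) + sum_i lambda_i a_i = (0, 0)
  -> stationarity OK
Primal feasibility (all g_i <= 0): OK
Dual feasibility (all lambda_i >= 0): OK
Complementary slackness (lambda_i * g_i(x) = 0 for all i): OK

Verdict: yes, KKT holds.

yes


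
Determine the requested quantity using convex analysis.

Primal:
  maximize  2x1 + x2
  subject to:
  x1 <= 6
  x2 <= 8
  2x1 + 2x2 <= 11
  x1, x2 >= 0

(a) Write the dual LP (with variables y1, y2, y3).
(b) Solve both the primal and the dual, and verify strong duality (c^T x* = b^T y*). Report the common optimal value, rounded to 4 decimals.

The standard primal-dual pair for 'max c^T x s.t. A x <= b, x >= 0' is:
  Dual:  min b^T y  s.t.  A^T y >= c,  y >= 0.

So the dual LP is:
  minimize  6y1 + 8y2 + 11y3
  subject to:
    y1 + 2y3 >= 2
    y2 + 2y3 >= 1
    y1, y2, y3 >= 0

Solving the primal: x* = (5.5, 0).
  primal value c^T x* = 11.
Solving the dual: y* = (0, 0, 1).
  dual value b^T y* = 11.
Strong duality: c^T x* = b^T y*. Confirmed.

11


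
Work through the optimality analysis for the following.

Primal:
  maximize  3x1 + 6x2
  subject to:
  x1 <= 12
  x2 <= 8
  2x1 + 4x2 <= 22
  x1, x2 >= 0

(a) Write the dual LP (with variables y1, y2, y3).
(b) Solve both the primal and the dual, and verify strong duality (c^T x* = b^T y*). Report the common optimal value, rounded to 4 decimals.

The standard primal-dual pair for 'max c^T x s.t. A x <= b, x >= 0' is:
  Dual:  min b^T y  s.t.  A^T y >= c,  y >= 0.

So the dual LP is:
  minimize  12y1 + 8y2 + 22y3
  subject to:
    y1 + 2y3 >= 3
    y2 + 4y3 >= 6
    y1, y2, y3 >= 0

Solving the primal: x* = (11, 0).
  primal value c^T x* = 33.
Solving the dual: y* = (0, 0, 1.5).
  dual value b^T y* = 33.
Strong duality: c^T x* = b^T y*. Confirmed.

33


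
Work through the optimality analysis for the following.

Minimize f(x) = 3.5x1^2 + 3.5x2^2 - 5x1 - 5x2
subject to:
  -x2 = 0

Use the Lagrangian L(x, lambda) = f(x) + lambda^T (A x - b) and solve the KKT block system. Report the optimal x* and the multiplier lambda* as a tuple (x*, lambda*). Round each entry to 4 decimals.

Form the Lagrangian:
  L(x, lambda) = (1/2) x^T Q x + c^T x + lambda^T (A x - b)
Stationarity (grad_x L = 0): Q x + c + A^T lambda = 0.
Primal feasibility: A x = b.

This gives the KKT block system:
  [ Q   A^T ] [ x     ]   [-c ]
  [ A    0  ] [ lambda ] = [ b ]

Solving the linear system:
  x*      = (0.7143, 0)
  lambda* = (-5)
  f(x*)   = -1.7857

x* = (0.7143, 0), lambda* = (-5)


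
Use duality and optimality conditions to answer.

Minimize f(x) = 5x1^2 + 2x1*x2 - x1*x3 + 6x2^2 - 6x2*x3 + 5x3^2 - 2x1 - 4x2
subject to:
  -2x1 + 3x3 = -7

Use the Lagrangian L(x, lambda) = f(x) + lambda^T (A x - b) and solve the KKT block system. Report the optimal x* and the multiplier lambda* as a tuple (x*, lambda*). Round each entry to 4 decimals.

Form the Lagrangian:
  L(x, lambda) = (1/2) x^T Q x + c^T x + lambda^T (A x - b)
Stationarity (grad_x L = 0): Q x + c + A^T lambda = 0.
Primal feasibility: A x = b.

This gives the KKT block system:
  [ Q   A^T ] [ x     ]   [-c ]
  [ A    0  ] [ lambda ] = [ b ]

Solving the linear system:
  x*      = (1.0609, -0.6565, -1.6261)
  lambda* = (4.4609)
  f(x*)   = 15.8652

x* = (1.0609, -0.6565, -1.6261), lambda* = (4.4609)


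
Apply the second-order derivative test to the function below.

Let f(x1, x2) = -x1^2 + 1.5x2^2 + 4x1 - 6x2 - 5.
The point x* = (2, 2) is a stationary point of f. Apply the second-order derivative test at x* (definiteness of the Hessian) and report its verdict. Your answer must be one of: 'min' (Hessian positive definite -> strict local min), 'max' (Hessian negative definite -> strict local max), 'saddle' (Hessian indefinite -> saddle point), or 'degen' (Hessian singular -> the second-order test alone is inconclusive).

Compute the Hessian H = grad^2 f:
  H = [[-2, 0], [0, 3]]
Verify stationarity: grad f(x*) = H x* + g = (0, 0).
Eigenvalues of H: -2, 3.
Eigenvalues have mixed signs, so H is indefinite -> x* is a saddle point.

saddle


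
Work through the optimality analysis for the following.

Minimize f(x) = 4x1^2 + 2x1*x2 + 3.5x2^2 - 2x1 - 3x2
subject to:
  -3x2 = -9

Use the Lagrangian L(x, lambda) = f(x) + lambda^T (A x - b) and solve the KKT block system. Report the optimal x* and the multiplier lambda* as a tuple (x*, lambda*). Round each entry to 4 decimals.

Form the Lagrangian:
  L(x, lambda) = (1/2) x^T Q x + c^T x + lambda^T (A x - b)
Stationarity (grad_x L = 0): Q x + c + A^T lambda = 0.
Primal feasibility: A x = b.

This gives the KKT block system:
  [ Q   A^T ] [ x     ]   [-c ]
  [ A    0  ] [ lambda ] = [ b ]

Solving the linear system:
  x*      = (-0.5, 3)
  lambda* = (5.6667)
  f(x*)   = 21.5

x* = (-0.5, 3), lambda* = (5.6667)


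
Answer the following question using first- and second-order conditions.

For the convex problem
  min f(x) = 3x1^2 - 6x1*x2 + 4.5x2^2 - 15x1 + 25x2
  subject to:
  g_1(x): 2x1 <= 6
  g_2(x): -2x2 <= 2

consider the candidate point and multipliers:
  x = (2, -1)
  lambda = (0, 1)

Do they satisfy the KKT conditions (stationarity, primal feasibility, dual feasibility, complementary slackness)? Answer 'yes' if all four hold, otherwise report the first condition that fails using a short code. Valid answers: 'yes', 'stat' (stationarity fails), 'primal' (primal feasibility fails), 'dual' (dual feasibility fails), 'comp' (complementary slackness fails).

Gradient of f: grad f(x) = Q x + c = (3, 4)
Constraint values g_i(x) = a_i^T x - b_i:
  g_1((2, -1)) = -2
  g_2((2, -1)) = 0
Stationarity residual: grad f(x) + sum_i lambda_i a_i = (3, 2)
  -> stationarity FAILS
Primal feasibility (all g_i <= 0): OK
Dual feasibility (all lambda_i >= 0): OK
Complementary slackness (lambda_i * g_i(x) = 0 for all i): OK

Verdict: the first failing condition is stationarity -> stat.

stat


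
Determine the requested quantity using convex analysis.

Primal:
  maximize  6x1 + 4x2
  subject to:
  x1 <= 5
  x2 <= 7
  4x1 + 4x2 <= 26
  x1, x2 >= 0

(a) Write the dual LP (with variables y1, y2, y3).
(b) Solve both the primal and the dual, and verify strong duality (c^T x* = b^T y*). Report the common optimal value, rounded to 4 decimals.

The standard primal-dual pair for 'max c^T x s.t. A x <= b, x >= 0' is:
  Dual:  min b^T y  s.t.  A^T y >= c,  y >= 0.

So the dual LP is:
  minimize  5y1 + 7y2 + 26y3
  subject to:
    y1 + 4y3 >= 6
    y2 + 4y3 >= 4
    y1, y2, y3 >= 0

Solving the primal: x* = (5, 1.5).
  primal value c^T x* = 36.
Solving the dual: y* = (2, 0, 1).
  dual value b^T y* = 36.
Strong duality: c^T x* = b^T y*. Confirmed.

36


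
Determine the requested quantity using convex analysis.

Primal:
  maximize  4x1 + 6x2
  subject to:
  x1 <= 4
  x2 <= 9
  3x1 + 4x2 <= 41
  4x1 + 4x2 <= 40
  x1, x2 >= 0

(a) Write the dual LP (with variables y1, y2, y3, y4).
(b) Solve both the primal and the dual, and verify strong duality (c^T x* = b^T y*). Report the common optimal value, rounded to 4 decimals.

The standard primal-dual pair for 'max c^T x s.t. A x <= b, x >= 0' is:
  Dual:  min b^T y  s.t.  A^T y >= c,  y >= 0.

So the dual LP is:
  minimize  4y1 + 9y2 + 41y3 + 40y4
  subject to:
    y1 + 3y3 + 4y4 >= 4
    y2 + 4y3 + 4y4 >= 6
    y1, y2, y3, y4 >= 0

Solving the primal: x* = (1, 9).
  primal value c^T x* = 58.
Solving the dual: y* = (0, 2, 0, 1).
  dual value b^T y* = 58.
Strong duality: c^T x* = b^T y*. Confirmed.

58


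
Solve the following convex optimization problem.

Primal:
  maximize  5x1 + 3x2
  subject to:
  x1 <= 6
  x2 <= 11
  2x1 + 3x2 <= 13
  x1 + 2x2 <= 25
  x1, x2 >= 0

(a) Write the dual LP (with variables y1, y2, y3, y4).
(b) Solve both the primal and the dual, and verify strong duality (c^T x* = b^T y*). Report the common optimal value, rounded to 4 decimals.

The standard primal-dual pair for 'max c^T x s.t. A x <= b, x >= 0' is:
  Dual:  min b^T y  s.t.  A^T y >= c,  y >= 0.

So the dual LP is:
  minimize  6y1 + 11y2 + 13y3 + 25y4
  subject to:
    y1 + 2y3 + y4 >= 5
    y2 + 3y3 + 2y4 >= 3
    y1, y2, y3, y4 >= 0

Solving the primal: x* = (6, 0.3333).
  primal value c^T x* = 31.
Solving the dual: y* = (3, 0, 1, 0).
  dual value b^T y* = 31.
Strong duality: c^T x* = b^T y*. Confirmed.

31


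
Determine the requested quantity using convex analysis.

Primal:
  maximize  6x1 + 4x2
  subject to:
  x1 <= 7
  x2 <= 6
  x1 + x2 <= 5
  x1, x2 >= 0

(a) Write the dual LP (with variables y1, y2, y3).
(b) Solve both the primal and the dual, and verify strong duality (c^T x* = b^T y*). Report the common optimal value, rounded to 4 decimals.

The standard primal-dual pair for 'max c^T x s.t. A x <= b, x >= 0' is:
  Dual:  min b^T y  s.t.  A^T y >= c,  y >= 0.

So the dual LP is:
  minimize  7y1 + 6y2 + 5y3
  subject to:
    y1 + y3 >= 6
    y2 + y3 >= 4
    y1, y2, y3 >= 0

Solving the primal: x* = (5, 0).
  primal value c^T x* = 30.
Solving the dual: y* = (0, 0, 6).
  dual value b^T y* = 30.
Strong duality: c^T x* = b^T y*. Confirmed.

30


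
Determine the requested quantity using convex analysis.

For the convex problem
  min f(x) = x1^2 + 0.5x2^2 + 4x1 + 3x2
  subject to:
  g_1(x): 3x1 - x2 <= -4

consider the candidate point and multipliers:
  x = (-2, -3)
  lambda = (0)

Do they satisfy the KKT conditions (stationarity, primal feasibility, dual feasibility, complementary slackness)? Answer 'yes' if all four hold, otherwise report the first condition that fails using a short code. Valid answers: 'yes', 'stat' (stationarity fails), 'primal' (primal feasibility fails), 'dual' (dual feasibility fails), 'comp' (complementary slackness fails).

Gradient of f: grad f(x) = Q x + c = (0, 0)
Constraint values g_i(x) = a_i^T x - b_i:
  g_1((-2, -3)) = 1
Stationarity residual: grad f(x) + sum_i lambda_i a_i = (0, 0)
  -> stationarity OK
Primal feasibility (all g_i <= 0): FAILS
Dual feasibility (all lambda_i >= 0): OK
Complementary slackness (lambda_i * g_i(x) = 0 for all i): OK

Verdict: the first failing condition is primal_feasibility -> primal.

primal


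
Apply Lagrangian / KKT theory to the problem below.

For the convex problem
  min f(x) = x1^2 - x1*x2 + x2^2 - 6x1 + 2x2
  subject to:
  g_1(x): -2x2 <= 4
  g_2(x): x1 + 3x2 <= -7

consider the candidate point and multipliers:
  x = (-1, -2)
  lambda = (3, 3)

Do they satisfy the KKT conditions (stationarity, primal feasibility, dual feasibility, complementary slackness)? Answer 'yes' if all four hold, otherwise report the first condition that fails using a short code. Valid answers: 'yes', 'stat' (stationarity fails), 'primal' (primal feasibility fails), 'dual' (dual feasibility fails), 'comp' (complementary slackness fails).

Gradient of f: grad f(x) = Q x + c = (-6, -1)
Constraint values g_i(x) = a_i^T x - b_i:
  g_1((-1, -2)) = 0
  g_2((-1, -2)) = 0
Stationarity residual: grad f(x) + sum_i lambda_i a_i = (-3, 2)
  -> stationarity FAILS
Primal feasibility (all g_i <= 0): OK
Dual feasibility (all lambda_i >= 0): OK
Complementary slackness (lambda_i * g_i(x) = 0 for all i): OK

Verdict: the first failing condition is stationarity -> stat.

stat


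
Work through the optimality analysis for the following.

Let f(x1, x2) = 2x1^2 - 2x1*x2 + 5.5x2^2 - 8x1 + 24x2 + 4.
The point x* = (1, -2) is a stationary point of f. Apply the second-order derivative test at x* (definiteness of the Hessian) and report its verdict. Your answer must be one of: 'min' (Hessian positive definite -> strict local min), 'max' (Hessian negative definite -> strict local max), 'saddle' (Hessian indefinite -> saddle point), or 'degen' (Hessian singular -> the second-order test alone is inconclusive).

Compute the Hessian H = grad^2 f:
  H = [[4, -2], [-2, 11]]
Verify stationarity: grad f(x*) = H x* + g = (0, 0).
Eigenvalues of H: 3.4689, 11.5311.
Both eigenvalues > 0, so H is positive definite -> x* is a strict local min.

min
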